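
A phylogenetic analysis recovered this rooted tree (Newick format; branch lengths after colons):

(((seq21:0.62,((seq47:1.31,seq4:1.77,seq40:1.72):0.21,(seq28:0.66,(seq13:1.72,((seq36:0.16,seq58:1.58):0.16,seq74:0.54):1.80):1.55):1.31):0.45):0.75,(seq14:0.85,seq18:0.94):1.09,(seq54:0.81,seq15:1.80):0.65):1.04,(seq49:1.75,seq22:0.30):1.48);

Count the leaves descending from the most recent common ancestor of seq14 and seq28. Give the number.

13

The MRCA of seq14 and seq28 is the node subtending ((seq21,((seq47,seq4,seq40),(seq28,(seq13,((seq36,seq58),seq74))))),(seq14,seq18),(seq54,seq15)).
That clade contains 13 terminal taxa: seq13, seq14, seq15, seq18, seq21, seq28, seq36, seq4, seq40, seq47, seq54, seq58, seq74.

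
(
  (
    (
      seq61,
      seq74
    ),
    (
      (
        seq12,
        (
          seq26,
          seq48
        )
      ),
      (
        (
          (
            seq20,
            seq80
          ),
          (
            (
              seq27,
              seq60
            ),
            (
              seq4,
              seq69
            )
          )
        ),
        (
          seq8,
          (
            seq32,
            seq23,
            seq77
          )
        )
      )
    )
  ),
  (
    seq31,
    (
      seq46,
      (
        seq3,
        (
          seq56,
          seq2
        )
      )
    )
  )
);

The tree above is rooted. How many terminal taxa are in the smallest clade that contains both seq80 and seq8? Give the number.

10

The MRCA of seq80 and seq8 is the node subtending (((seq20,seq80),((seq27,seq60),(seq4,seq69))),(seq8,(seq32,seq23,seq77))).
That clade contains 10 terminal taxa: seq20, seq23, seq27, seq32, seq4, seq60, seq69, seq77, seq8, seq80.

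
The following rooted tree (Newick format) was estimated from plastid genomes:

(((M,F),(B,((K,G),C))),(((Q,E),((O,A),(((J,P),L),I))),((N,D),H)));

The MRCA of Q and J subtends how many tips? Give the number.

8

The MRCA of Q and J is the node subtending ((Q,E),((O,A),(((J,P),L),I))).
That clade contains 8 terminal taxa: A, E, I, J, L, O, P, Q.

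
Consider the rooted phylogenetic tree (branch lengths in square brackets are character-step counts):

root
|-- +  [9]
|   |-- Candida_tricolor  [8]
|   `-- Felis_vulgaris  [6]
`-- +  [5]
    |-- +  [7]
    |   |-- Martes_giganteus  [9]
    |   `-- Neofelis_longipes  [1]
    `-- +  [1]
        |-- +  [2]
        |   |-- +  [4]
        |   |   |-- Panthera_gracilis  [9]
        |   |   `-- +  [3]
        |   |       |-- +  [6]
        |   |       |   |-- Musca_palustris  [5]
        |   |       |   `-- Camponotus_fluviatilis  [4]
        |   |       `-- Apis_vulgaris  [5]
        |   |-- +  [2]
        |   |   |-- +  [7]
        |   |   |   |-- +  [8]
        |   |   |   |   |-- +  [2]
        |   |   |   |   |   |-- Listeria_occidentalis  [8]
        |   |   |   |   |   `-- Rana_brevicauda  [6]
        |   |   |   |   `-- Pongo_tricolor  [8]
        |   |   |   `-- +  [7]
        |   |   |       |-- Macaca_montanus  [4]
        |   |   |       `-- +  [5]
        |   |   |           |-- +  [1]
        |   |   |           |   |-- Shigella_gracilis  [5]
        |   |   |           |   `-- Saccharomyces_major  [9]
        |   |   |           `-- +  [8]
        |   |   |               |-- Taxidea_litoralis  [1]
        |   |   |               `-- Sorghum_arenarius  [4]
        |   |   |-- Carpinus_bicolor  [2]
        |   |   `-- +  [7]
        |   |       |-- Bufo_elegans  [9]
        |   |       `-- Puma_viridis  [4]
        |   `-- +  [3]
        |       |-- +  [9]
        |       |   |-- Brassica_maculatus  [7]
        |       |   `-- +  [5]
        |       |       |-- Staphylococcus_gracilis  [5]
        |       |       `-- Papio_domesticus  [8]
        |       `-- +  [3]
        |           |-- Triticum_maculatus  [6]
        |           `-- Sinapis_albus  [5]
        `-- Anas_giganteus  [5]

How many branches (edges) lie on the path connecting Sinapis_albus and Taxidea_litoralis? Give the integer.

9

The MRCA of Sinapis_albus and Taxidea_litoralis is the node subtending ((Panthera_gracilis,((Musca_palustris,Camponotus_fluviatilis),Apis_vulgaris)),((((Listeria_occidentalis,Rana_brevicauda),Pongo_tricolor),(Macaca_montanus,((Shigella_gracilis,Saccharomyces_major),(Taxidea_litoralis,Sorghum_arenarius)))),Carpinus_bicolor,(Bufo_elegans,Puma_viridis)),((Brassica_maculatus,(Staphylococcus_gracilis,Papio_domesticus)),(Triticum_maculatus,Sinapis_albus))).
From Sinapis_albus up to that node: 3 branches. From Taxidea_litoralis up to the same node: 6 branches. Total: 3 + 6 = 9.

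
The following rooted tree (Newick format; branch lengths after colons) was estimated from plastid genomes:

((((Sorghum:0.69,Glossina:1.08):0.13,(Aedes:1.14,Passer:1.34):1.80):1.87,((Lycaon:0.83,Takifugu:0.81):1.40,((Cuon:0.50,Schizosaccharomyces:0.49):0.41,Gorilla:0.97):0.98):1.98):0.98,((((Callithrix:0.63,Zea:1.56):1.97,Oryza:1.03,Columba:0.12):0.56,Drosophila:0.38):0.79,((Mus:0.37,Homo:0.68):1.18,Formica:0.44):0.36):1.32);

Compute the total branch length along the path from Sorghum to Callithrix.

8.94

The path runs Sorghum → … → MRCA → … → Callithrix; the MRCA is the root of the tree.
Branch lengths along that path: 0.69 + 0.13 + 1.87 + 0.98 + 1.32 + 0.79 + 0.56 + 1.97 + 0.63 = 8.94.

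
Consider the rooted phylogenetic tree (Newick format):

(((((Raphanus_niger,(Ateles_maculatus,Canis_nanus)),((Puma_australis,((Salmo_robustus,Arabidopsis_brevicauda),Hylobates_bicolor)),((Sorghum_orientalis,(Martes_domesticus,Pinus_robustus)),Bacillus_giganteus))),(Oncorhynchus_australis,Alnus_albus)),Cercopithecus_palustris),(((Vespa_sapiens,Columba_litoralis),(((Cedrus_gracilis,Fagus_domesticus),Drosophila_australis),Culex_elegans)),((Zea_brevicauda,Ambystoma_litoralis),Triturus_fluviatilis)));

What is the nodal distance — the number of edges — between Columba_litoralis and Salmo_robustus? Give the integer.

12

The MRCA of Columba_litoralis and Salmo_robustus is the root of the tree.
From Columba_litoralis up to that node: 4 branches. From Salmo_robustus up to the same node: 8 branches. Total: 4 + 8 = 12.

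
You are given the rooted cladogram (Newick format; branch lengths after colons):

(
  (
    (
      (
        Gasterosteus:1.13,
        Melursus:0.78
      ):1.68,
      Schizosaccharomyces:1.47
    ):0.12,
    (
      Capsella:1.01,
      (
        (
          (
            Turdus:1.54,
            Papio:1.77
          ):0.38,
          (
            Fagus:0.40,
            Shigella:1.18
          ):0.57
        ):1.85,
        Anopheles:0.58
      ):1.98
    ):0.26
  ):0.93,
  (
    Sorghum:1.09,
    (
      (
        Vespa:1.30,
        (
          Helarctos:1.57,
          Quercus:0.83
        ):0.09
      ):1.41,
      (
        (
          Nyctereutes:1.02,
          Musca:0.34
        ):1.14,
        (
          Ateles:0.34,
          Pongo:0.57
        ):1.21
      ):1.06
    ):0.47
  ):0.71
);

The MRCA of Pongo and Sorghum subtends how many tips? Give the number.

The MRCA of Pongo and Sorghum is the node subtending (Sorghum,((Vespa,(Helarctos,Quercus)),((Nyctereutes,Musca),(Ateles,Pongo)))).
That clade contains 8 terminal taxa: Ateles, Helarctos, Musca, Nyctereutes, Pongo, Quercus, Sorghum, Vespa.

8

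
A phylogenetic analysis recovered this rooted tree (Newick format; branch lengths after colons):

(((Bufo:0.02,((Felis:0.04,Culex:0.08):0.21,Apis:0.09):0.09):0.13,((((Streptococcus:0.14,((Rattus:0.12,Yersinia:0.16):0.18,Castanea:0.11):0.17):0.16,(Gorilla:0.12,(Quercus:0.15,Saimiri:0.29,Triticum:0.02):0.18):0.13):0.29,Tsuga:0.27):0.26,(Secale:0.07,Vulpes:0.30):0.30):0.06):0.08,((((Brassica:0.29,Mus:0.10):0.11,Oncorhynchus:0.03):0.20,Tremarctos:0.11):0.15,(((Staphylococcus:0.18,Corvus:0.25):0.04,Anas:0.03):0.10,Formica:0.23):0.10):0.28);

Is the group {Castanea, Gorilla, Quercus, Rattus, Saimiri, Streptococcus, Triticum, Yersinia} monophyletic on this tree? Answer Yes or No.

The most recent common ancestor of these taxa subtends ((Streptococcus,((Rattus,Yersinia),Castanea)),(Gorilla,(Quercus,Saimiri,Triticum))).
That clade has exactly 8 tips — every listed taxon and nothing else — so the group is monophyletic.

Yes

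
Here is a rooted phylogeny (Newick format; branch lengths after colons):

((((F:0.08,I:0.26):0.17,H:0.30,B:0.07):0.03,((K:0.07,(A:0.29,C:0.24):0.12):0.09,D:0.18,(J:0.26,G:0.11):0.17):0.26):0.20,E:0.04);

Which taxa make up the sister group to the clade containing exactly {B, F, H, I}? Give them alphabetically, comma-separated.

The clade containing exactly {B, F, H, I} attaches to the tree at the node subtending (((F,I),H,B),((K,(A,C)),D,(J,G))).
The other lineage descending from that same node — the sister group — is ((K,(A,C)),D,(J,G)); its 6 tips in alphabetical order are the answer.

A, C, D, G, J, K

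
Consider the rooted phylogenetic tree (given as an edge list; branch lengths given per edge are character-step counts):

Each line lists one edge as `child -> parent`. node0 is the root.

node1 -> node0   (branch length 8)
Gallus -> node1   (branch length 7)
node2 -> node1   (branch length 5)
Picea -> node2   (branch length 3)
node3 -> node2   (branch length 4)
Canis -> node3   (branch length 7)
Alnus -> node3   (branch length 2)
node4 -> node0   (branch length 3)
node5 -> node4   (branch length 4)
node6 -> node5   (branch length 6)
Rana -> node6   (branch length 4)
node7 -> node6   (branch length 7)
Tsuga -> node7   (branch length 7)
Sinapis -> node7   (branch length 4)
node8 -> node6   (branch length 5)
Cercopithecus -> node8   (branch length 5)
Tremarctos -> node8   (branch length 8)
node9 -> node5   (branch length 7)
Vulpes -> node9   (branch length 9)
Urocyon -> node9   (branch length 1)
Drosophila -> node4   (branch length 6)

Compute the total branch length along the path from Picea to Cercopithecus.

The path runs Picea → … → MRCA → … → Cercopithecus; the MRCA is the root of the tree.
Branch lengths along that path: 3 + 5 + 8 + 3 + 4 + 6 + 5 + 5 = 39.

39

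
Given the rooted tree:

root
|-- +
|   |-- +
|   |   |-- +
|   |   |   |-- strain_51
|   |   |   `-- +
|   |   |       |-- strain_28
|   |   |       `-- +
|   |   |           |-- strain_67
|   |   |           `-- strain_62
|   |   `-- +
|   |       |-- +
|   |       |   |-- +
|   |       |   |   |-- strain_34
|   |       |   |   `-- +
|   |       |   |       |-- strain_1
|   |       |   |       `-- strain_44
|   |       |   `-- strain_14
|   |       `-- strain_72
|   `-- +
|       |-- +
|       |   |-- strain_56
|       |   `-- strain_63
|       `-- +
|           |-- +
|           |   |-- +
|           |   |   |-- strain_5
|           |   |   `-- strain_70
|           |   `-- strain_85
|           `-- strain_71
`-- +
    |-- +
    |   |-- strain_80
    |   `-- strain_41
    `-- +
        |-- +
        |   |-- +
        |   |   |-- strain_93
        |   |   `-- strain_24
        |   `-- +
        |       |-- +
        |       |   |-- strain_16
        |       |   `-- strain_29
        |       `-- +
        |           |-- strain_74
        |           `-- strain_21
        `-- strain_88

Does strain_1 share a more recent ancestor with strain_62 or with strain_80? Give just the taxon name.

strain_62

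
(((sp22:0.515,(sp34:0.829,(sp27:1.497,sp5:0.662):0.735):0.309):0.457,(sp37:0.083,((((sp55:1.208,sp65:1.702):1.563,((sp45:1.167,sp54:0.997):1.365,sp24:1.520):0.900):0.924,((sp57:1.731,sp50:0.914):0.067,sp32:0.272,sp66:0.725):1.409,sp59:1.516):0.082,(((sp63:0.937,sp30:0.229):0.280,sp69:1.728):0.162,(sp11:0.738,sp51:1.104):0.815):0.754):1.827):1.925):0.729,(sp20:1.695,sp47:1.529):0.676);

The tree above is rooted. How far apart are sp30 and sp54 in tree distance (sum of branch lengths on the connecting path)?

5.693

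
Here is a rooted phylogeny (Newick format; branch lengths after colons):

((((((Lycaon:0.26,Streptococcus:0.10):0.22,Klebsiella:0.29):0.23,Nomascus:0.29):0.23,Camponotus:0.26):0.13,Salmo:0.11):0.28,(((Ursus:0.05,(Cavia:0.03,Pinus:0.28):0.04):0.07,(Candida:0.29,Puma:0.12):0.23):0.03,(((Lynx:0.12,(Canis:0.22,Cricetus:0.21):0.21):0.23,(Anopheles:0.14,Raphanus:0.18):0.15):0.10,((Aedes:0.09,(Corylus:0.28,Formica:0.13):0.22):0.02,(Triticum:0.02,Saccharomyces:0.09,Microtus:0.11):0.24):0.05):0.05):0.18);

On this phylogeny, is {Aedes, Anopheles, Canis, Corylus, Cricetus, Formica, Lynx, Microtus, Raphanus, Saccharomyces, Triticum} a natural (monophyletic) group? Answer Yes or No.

The most recent common ancestor of these taxa subtends (((Lynx,(Canis,Cricetus)),(Anopheles,Raphanus)),((Aedes,(Corylus,Formica)),(Triticum,Saccharomyces,Microtus))).
That clade has exactly 11 tips — every listed taxon and nothing else — so the group is monophyletic.

Yes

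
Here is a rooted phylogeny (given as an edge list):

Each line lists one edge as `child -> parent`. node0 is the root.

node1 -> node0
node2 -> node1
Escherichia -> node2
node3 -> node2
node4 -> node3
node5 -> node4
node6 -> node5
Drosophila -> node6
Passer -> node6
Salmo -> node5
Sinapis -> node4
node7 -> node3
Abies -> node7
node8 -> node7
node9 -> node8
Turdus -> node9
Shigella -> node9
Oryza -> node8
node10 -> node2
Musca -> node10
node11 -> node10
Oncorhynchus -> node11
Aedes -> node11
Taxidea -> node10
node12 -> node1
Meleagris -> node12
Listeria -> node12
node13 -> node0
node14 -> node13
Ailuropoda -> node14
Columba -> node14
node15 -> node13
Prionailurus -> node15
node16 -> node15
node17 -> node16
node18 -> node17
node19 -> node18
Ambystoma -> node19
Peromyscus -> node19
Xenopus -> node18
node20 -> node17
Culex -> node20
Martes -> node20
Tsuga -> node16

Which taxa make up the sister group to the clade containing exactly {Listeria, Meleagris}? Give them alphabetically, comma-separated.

Abies, Aedes, Drosophila, Escherichia, Musca, Oncorhynchus, Oryza, Passer, Salmo, Shigella, Sinapis, Taxidea, Turdus

The clade containing exactly {Listeria, Meleagris} attaches to the tree at the node subtending ((Escherichia,((((Drosophila,Passer),Salmo),Sinapis),(Abies,((Turdus,Shigella),Oryza))),(Musca,(Oncorhynchus,Aedes),Taxidea)),(Meleagris,Listeria)).
The other lineage descending from that same node — the sister group — is (Escherichia,((((Drosophila,Passer),Salmo),Sinapis),(Abies,((Turdus,Shigella),Oryza))),(Musca,(Oncorhynchus,Aedes),Taxidea)); its 13 tips in alphabetical order are the answer.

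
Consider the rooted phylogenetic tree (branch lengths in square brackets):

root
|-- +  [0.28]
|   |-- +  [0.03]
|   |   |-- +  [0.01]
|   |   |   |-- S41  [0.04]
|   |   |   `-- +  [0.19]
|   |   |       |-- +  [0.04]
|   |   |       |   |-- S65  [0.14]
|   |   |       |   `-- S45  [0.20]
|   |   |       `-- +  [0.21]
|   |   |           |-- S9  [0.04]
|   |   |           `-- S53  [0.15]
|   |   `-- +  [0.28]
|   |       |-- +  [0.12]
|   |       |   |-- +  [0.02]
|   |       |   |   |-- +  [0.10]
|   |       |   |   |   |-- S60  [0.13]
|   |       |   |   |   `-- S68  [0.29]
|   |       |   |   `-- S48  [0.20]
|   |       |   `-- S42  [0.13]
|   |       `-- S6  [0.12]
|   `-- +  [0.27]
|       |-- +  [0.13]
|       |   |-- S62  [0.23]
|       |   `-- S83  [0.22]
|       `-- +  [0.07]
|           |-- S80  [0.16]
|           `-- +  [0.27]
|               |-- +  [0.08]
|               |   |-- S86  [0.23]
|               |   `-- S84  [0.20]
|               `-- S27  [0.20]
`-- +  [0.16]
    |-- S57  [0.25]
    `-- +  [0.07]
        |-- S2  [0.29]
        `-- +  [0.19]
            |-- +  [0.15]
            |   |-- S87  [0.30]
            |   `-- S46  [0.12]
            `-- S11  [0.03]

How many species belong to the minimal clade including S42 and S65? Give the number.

10

The MRCA of S42 and S65 is the node subtending ((S41,((S65,S45),(S9,S53))),((((S60,S68),S48),S42),S6)).
That clade contains 10 terminal taxa: S41, S42, S45, S48, S53, S6, S60, S65, S68, S9.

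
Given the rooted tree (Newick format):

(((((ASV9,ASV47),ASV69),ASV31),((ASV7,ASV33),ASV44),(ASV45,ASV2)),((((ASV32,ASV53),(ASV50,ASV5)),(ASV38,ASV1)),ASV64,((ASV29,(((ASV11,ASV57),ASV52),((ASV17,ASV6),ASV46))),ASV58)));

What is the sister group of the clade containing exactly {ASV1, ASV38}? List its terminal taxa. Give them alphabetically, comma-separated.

ASV32, ASV5, ASV50, ASV53

The clade containing exactly {ASV1, ASV38} attaches to the tree at the node subtending (((ASV32,ASV53),(ASV50,ASV5)),(ASV38,ASV1)).
The other lineage descending from that same node — the sister group — is ((ASV32,ASV53),(ASV50,ASV5)); its 4 tips in alphabetical order are the answer.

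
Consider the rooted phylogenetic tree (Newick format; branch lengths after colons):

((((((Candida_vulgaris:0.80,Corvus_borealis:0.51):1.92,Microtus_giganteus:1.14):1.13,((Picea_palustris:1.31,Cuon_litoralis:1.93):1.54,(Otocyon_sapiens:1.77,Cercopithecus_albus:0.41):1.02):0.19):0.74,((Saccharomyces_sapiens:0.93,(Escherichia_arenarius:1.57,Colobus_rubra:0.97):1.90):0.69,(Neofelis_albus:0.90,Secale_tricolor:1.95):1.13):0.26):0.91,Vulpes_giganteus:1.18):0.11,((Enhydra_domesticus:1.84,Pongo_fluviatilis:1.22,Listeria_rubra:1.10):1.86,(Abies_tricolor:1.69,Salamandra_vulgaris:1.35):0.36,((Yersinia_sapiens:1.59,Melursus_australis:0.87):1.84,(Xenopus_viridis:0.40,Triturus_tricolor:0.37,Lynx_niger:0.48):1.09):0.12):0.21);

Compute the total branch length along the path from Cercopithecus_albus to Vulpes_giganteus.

4.45

The path runs Cercopithecus_albus → … → MRCA → … → Vulpes_giganteus; the MRCA is the node subtending (((((Candida_vulgaris,Corvus_borealis),Microtus_giganteus),((Picea_palustris,Cuon_litoralis),(Otocyon_sapiens,Cercopithecus_albus))),((Saccharomyces_sapiens,(Escherichia_arenarius,Colobus_rubra)),(Neofelis_albus,Secale_tricolor))),Vulpes_giganteus).
Branch lengths along that path: 0.41 + 1.02 + 0.19 + 0.74 + 0.91 + 1.18 = 4.45.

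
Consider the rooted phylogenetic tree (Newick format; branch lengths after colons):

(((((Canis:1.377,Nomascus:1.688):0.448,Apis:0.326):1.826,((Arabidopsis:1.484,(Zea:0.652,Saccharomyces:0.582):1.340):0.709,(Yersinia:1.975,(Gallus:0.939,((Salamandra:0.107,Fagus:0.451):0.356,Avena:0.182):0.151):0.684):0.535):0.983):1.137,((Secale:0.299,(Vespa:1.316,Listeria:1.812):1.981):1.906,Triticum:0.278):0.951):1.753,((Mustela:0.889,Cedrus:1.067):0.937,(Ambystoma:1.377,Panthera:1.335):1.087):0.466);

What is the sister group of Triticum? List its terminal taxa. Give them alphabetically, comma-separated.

Triticum attaches to the tree at the node subtending ((Secale,(Vespa,Listeria)),Triticum).
The other lineage descending from that same node — the sister group — is (Secale,(Vespa,Listeria)); its 3 tips in alphabetical order are the answer.

Listeria, Secale, Vespa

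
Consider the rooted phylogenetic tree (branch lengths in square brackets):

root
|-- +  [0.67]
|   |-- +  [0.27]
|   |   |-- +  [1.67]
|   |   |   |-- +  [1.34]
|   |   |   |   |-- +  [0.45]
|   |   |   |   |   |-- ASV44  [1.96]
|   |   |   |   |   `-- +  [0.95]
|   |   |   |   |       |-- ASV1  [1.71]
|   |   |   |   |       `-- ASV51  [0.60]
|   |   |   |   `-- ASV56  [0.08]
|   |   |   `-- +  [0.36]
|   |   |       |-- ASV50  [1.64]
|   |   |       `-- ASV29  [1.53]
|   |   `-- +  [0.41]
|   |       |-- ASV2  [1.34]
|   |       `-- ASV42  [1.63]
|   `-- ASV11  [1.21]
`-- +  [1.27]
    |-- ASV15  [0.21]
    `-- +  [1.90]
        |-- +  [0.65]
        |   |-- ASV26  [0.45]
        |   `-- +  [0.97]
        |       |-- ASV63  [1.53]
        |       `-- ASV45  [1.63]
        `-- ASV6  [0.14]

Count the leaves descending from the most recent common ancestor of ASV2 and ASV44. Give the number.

The MRCA of ASV2 and ASV44 is the node subtending ((((ASV44,(ASV1,ASV51)),ASV56),(ASV50,ASV29)),(ASV2,ASV42)).
That clade contains 8 terminal taxa: ASV1, ASV2, ASV29, ASV42, ASV44, ASV50, ASV51, ASV56.

8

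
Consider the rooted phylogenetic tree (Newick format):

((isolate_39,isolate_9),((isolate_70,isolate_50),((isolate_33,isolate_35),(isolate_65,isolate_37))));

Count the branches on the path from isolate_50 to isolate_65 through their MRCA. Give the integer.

The MRCA of isolate_50 and isolate_65 is the node subtending ((isolate_70,isolate_50),((isolate_33,isolate_35),(isolate_65,isolate_37))).
From isolate_50 up to that node: 2 branches. From isolate_65 up to the same node: 3 branches. Total: 2 + 3 = 5.

5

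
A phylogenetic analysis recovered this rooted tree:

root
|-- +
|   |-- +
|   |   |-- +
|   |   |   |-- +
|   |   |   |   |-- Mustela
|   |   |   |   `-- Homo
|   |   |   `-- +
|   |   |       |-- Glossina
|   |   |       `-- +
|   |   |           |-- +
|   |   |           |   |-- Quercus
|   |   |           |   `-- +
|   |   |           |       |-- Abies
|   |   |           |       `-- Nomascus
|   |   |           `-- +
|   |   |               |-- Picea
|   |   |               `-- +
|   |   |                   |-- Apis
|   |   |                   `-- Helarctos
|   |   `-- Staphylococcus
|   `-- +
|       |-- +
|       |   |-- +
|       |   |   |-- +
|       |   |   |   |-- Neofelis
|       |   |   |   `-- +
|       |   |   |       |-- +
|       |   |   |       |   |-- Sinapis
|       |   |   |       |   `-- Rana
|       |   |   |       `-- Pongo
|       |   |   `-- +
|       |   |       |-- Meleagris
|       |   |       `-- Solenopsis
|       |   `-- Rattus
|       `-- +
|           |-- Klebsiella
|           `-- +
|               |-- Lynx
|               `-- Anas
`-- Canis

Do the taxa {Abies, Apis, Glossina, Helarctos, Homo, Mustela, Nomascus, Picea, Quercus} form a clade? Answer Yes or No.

The most recent common ancestor of these taxa subtends ((Mustela,Homo),(Glossina,((Quercus,(Abies,Nomascus)),(Picea,(Apis,Helarctos))))).
That clade has exactly 9 tips — every listed taxon and nothing else — so the group is monophyletic.

Yes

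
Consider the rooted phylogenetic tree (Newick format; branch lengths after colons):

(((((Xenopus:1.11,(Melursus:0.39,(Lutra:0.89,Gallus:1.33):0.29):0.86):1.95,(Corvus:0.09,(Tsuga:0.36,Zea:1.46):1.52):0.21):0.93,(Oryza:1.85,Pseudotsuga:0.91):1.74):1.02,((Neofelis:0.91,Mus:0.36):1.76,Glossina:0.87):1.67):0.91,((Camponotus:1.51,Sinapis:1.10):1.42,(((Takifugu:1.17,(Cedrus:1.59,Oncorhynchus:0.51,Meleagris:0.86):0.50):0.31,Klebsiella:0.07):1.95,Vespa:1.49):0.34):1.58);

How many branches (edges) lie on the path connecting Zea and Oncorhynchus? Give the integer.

12

The MRCA of Zea and Oncorhynchus is the root of the tree.
From Zea up to that node: 6 branches. From Oncorhynchus up to the same node: 6 branches. Total: 6 + 6 = 12.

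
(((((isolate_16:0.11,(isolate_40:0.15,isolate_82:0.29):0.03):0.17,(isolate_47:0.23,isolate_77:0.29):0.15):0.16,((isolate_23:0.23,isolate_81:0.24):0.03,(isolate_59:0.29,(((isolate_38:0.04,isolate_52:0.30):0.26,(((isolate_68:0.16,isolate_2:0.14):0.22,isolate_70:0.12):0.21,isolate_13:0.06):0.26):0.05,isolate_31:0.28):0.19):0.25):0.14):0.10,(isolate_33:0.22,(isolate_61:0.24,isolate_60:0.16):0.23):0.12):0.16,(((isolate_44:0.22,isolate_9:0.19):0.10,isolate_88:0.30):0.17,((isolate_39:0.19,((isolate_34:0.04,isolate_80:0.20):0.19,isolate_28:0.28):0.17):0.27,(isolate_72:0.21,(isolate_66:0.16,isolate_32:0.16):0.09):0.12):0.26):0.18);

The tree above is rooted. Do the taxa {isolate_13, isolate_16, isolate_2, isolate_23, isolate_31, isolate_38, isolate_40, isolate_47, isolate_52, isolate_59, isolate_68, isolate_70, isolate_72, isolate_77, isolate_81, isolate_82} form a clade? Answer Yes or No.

No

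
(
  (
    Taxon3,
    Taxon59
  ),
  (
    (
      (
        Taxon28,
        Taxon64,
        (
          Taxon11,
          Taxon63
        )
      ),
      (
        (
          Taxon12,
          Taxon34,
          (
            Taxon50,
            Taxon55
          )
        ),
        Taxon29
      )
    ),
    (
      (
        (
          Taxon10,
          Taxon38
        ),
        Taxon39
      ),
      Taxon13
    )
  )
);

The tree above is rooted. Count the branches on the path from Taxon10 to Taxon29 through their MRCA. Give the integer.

The MRCA of Taxon10 and Taxon29 is the node subtending (((Taxon28,Taxon64,(Taxon11,Taxon63)),((Taxon12,Taxon34,(Taxon50,Taxon55)),Taxon29)),(((Taxon10,Taxon38),Taxon39),Taxon13)).
From Taxon10 up to that node: 4 branches. From Taxon29 up to the same node: 3 branches. Total: 4 + 3 = 7.

7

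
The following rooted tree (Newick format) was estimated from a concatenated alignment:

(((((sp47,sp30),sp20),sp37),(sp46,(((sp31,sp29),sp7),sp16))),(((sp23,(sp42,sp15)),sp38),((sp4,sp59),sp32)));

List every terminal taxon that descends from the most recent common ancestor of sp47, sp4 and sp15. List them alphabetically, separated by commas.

Tracing sp47: it sits inside (sp47,sp30).
Tracing sp4: it sits inside (sp4,sp59).
Tracing sp15: it sits inside (sp42,sp15).
The smallest clade enclosing all 3 is the whole tree (their MRCA is the root), so the answer is all 16 tips in alphabetical order.

sp15, sp16, sp20, sp23, sp29, sp30, sp31, sp32, sp37, sp38, sp4, sp42, sp46, sp47, sp59, sp7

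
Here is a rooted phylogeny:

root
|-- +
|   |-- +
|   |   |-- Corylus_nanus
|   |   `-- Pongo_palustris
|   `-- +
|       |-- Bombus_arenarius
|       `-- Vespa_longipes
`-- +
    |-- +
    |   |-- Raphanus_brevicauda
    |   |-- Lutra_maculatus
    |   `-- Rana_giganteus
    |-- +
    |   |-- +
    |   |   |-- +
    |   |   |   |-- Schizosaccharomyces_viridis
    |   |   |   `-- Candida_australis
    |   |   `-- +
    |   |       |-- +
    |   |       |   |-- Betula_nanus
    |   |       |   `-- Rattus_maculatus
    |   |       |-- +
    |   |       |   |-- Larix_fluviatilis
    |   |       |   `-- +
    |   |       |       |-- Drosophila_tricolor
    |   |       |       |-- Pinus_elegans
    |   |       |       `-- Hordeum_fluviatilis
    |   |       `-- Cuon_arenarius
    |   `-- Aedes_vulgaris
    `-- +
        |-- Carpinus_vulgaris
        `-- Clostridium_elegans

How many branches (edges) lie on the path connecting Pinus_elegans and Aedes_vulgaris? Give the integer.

The MRCA of Pinus_elegans and Aedes_vulgaris is the node subtending (((Schizosaccharomyces_viridis,Candida_australis),((Betula_nanus,Rattus_maculatus),(Larix_fluviatilis,(Drosophila_tricolor,Pinus_elegans,Hordeum_fluviatilis)),Cuon_arenarius)),Aedes_vulgaris).
From Pinus_elegans up to that node: 5 branches. From Aedes_vulgaris up to the same node: 1 branch. Total: 5 + 1 = 6.

6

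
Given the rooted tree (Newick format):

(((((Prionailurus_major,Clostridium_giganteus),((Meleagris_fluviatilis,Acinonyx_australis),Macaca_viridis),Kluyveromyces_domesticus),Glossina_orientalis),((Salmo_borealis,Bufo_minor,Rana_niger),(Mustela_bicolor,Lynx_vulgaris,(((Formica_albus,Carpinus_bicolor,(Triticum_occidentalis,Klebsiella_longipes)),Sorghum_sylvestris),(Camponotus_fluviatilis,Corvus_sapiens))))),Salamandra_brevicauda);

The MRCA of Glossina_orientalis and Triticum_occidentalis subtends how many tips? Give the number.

The MRCA of Glossina_orientalis and Triticum_occidentalis is the node subtending ((((Prionailurus_major,Clostridium_giganteus),((Meleagris_fluviatilis,Acinonyx_australis),Macaca_viridis),Kluyveromyces_domesticus),Glossina_orientalis),((Salmo_borealis,Bufo_minor,Rana_niger),(Mustela_bicolor,Lynx_vulgaris,(((Formica_albus,Carpinus_bicolor,(Triticum_occidentalis,Klebsiella_longipes)),Sorghum_sylvestris),(Camponotus_fluviatilis,Corvus_sapiens))))).
That clade contains 19 terminal taxa: Acinonyx_australis, Bufo_minor, Camponotus_fluviatilis, Carpinus_bicolor, Clostridium_giganteus, Corvus_sapiens, Formica_albus, Glossina_orientalis, Klebsiella_longipes, Kluyveromyces_domesticus, Lynx_vulgaris, Macaca_viridis, Meleagris_fluviatilis, Mustela_bicolor, Prionailurus_major, Rana_niger, Salmo_borealis, Sorghum_sylvestris, Triticum_occidentalis.

19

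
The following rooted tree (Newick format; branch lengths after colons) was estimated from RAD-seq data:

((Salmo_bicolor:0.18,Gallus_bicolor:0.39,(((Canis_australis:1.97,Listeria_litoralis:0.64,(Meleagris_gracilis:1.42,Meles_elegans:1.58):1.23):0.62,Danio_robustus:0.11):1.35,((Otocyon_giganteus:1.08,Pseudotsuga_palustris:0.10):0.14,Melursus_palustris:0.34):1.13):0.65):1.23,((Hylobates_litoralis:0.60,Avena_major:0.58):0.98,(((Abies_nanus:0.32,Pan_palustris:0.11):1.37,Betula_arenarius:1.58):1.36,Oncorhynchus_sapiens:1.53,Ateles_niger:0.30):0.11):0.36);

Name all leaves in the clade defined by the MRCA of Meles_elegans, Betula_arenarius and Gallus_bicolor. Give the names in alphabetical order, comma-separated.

Abies_nanus, Ateles_niger, Avena_major, Betula_arenarius, Canis_australis, Danio_robustus, Gallus_bicolor, Hylobates_litoralis, Listeria_litoralis, Meleagris_gracilis, Meles_elegans, Melursus_palustris, Oncorhynchus_sapiens, Otocyon_giganteus, Pan_palustris, Pseudotsuga_palustris, Salmo_bicolor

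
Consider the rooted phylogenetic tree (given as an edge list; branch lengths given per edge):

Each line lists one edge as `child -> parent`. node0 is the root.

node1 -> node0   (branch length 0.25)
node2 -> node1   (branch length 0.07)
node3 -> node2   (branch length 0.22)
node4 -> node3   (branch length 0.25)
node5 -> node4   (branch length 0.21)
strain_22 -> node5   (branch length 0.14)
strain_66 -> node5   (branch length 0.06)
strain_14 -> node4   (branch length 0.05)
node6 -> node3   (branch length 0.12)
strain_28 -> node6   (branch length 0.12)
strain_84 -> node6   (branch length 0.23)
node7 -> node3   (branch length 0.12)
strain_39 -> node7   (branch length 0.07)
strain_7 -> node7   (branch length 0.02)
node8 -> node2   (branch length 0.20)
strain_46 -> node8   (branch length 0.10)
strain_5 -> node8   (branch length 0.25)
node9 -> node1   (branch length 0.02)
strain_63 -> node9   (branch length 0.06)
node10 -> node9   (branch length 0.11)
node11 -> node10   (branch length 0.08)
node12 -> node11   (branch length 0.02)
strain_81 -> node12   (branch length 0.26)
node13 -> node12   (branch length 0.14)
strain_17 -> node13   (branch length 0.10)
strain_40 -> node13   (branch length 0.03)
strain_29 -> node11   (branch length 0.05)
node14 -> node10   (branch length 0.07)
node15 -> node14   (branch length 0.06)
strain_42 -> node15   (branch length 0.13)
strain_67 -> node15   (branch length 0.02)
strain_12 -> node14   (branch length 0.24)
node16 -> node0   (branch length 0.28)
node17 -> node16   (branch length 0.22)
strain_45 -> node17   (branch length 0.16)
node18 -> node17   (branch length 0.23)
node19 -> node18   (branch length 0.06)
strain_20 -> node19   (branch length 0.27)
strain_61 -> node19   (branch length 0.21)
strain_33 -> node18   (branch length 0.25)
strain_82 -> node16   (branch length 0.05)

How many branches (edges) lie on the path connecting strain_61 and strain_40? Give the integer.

The MRCA of strain_61 and strain_40 is the root of the tree.
From strain_61 up to that node: 5 branches. From strain_40 up to the same node: 7 branches. Total: 5 + 7 = 12.

12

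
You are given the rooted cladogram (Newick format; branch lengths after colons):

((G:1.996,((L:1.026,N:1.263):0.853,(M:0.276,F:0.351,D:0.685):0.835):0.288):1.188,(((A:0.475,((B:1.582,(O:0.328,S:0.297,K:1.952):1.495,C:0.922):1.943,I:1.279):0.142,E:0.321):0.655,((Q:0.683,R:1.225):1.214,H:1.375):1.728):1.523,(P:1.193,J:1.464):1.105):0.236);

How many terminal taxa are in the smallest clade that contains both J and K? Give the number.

The MRCA of J and K is the node subtending (((A,((B,(O,S,K),C),I),E),((Q,R),H)),(P,J)).
That clade contains 13 terminal taxa: A, B, C, E, H, I, J, K, O, P, Q, R, S.

13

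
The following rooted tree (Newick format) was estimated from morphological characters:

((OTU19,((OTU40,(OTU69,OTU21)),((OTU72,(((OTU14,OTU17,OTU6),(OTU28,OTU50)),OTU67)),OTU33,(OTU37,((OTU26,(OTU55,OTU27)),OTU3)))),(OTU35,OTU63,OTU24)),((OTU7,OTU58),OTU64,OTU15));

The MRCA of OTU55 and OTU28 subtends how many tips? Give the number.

13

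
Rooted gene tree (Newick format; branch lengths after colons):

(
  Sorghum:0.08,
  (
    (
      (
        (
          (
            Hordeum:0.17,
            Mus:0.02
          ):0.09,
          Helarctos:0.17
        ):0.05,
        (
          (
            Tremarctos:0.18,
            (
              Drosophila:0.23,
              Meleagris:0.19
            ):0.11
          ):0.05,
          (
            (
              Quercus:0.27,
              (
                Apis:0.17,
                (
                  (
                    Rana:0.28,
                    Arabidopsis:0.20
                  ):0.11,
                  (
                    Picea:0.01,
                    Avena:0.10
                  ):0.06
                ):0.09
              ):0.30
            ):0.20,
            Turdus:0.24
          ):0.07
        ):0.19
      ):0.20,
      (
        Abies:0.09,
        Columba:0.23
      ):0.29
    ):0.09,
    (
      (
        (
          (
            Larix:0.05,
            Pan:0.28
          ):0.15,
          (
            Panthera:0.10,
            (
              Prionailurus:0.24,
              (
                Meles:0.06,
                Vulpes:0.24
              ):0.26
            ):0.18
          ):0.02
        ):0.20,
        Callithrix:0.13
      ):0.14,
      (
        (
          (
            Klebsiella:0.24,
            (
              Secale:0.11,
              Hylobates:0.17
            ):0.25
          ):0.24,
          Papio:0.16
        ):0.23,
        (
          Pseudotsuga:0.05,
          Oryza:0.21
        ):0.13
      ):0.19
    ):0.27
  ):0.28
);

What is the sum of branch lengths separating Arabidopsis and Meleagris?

The path runs Arabidopsis → … → MRCA → … → Meleagris; the MRCA is the node subtending ((Tremarctos,(Drosophila,Meleagris)),((Quercus,(Apis,((Rana,Arabidopsis),(Picea,Avena)))),Turdus)).
Branch lengths along that path: 0.20 + 0.11 + 0.09 + 0.30 + 0.20 + 0.07 + 0.05 + 0.11 + 0.19 = 1.32.

1.32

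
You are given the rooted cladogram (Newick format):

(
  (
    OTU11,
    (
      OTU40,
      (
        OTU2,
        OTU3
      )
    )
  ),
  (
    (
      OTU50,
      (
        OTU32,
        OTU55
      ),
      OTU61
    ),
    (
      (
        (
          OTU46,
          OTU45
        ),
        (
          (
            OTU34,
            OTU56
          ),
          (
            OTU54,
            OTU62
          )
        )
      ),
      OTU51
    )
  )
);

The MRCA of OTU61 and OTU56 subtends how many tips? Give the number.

The MRCA of OTU61 and OTU56 is the node subtending ((OTU50,(OTU32,OTU55),OTU61),(((OTU46,OTU45),((OTU34,OTU56),(OTU54,OTU62))),OTU51)).
That clade contains 11 terminal taxa: OTU32, OTU34, OTU45, OTU46, OTU50, OTU51, OTU54, OTU55, OTU56, OTU61, OTU62.

11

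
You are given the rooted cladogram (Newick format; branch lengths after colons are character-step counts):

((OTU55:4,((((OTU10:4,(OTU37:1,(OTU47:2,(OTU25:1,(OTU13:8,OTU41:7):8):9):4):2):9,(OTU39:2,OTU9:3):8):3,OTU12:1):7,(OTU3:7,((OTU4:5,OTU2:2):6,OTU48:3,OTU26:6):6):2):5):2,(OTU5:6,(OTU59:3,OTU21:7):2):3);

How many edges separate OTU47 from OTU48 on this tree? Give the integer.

The MRCA of OTU47 and OTU48 is the node subtending ((((OTU10,(OTU37,(OTU47,(OTU25,(OTU13,OTU41))))),(OTU39,OTU9)),OTU12),(OTU3,((OTU4,OTU2),OTU48,OTU26))).
From OTU47 up to that node: 6 branches. From OTU48 up to the same node: 3 branches. Total: 6 + 3 = 9.

9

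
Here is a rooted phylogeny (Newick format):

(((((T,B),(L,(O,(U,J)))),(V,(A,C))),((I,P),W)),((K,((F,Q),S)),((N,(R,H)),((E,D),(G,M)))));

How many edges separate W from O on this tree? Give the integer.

7

The MRCA of W and O is the node subtending ((((T,B),(L,(O,(U,J)))),(V,(A,C))),((I,P),W)).
From W up to that node: 2 branches. From O up to the same node: 5 branches. Total: 2 + 5 = 7.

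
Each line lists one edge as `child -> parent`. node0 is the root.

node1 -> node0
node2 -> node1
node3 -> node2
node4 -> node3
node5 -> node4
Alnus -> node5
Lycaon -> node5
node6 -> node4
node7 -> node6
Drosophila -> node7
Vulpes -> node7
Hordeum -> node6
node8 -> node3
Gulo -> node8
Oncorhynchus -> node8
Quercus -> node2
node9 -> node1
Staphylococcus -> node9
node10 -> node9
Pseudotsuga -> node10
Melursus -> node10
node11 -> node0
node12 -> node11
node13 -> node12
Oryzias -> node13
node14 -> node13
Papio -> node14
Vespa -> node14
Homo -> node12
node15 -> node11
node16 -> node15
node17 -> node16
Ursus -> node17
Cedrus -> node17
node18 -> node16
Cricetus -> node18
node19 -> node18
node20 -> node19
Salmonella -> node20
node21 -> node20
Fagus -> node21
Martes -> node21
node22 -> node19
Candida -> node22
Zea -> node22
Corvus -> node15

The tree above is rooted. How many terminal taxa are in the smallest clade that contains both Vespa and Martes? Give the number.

The MRCA of Vespa and Martes is the node subtending (((Oryzias,(Papio,Vespa)),Homo),(((Ursus,Cedrus),(Cricetus,((Salmonella,(Fagus,Martes)),(Candida,Zea)))),Corvus)).
That clade contains 13 terminal taxa: Candida, Cedrus, Corvus, Cricetus, Fagus, Homo, Martes, Oryzias, Papio, Salmonella, Ursus, Vespa, Zea.

13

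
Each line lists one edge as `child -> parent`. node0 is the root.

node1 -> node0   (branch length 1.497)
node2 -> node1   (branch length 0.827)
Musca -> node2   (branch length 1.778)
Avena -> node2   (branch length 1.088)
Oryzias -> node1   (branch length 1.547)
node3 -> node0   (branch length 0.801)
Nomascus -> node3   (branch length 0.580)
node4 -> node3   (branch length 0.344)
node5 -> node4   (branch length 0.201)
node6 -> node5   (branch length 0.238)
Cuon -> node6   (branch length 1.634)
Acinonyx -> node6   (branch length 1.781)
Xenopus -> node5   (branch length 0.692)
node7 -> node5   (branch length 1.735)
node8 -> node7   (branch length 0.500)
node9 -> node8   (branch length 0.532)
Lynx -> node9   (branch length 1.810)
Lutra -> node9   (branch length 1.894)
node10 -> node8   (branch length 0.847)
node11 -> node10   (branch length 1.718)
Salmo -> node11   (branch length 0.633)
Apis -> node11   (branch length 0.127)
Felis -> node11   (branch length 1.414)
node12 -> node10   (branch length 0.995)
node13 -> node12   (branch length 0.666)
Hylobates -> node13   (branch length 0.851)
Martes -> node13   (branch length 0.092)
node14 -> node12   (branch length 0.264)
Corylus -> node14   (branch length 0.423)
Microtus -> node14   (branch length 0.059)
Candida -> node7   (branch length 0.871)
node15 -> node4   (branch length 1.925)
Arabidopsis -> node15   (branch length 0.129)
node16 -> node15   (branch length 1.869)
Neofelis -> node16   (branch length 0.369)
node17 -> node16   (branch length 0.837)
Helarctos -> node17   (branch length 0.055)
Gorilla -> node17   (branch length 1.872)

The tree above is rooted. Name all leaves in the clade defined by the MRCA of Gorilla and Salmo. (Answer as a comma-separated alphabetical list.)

Acinonyx, Apis, Arabidopsis, Candida, Corylus, Cuon, Felis, Gorilla, Helarctos, Hylobates, Lutra, Lynx, Martes, Microtus, Neofelis, Salmo, Xenopus

Tracing Gorilla: it sits inside (Helarctos,Gorilla).
Tracing Salmo: it sits inside (Salmo,Apis,Felis).
The smallest clade enclosing both is (((Cuon,Acinonyx),Xenopus,(((Lynx,Lutra),((Salmo,Apis,Felis),((Hylobates,Martes),(Corylus,Microtus)))),Candida)),(Arabidopsis,(Neofelis,(Helarctos,Gorilla)))); the answer is its 17 terminal taxa in alphabetical order.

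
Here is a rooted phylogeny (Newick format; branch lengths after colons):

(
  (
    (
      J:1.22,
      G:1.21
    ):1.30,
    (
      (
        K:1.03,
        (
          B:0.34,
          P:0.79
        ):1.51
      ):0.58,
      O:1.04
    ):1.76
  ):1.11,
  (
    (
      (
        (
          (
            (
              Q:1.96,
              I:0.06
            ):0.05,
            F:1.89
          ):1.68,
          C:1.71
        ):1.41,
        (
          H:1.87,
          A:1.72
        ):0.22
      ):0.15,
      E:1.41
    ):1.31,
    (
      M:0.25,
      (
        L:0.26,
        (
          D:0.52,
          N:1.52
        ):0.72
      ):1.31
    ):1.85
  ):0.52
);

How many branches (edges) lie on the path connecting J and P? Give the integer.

6

The MRCA of J and P is the node subtending ((J,G),((K,(B,P)),O)).
From J up to that node: 2 branches. From P up to the same node: 4 branches. Total: 2 + 4 = 6.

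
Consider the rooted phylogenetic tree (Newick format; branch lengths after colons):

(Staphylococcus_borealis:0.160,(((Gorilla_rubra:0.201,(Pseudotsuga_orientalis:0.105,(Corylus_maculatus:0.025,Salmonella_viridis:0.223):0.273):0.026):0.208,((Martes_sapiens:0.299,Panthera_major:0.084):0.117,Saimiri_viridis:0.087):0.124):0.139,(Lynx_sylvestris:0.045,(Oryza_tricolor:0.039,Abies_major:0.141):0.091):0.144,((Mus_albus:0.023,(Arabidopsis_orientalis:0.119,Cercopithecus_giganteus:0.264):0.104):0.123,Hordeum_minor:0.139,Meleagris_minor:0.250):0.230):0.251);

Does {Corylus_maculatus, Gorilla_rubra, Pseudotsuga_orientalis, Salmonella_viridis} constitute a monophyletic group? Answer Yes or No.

Yes

The most recent common ancestor of these taxa subtends (Gorilla_rubra,(Pseudotsuga_orientalis,(Corylus_maculatus,Salmonella_viridis))).
That clade has exactly 4 tips — every listed taxon and nothing else — so the group is monophyletic.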